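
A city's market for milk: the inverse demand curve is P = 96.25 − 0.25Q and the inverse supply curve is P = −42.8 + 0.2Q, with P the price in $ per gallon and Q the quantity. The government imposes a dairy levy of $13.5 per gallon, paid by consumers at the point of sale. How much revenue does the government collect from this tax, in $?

Tax revenue = $3766.5.

Inverting to Q(P) form: Qd = 385 − 4P; Qs = 5P + 214.
Without the tax, 385 − 4P = 5P + 214 gives 9P = 171, so P* = $19 and Q* = 309.
With the tax collected from consumers, demand (in seller-price terms) shifts: Qd = 385 − 4(P + 13.5).
New equilibrium: consumers pay $26.5, sellers receive $13, Q = 279. (Wedge: Pb − Ps = 13.5.)
Revenue = t · Q = 13.5 · 279 = $3766.5.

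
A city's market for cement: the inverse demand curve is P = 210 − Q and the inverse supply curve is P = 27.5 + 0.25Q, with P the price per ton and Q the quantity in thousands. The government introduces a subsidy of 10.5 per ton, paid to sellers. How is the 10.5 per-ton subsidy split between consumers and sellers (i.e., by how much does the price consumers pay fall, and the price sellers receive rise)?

Rewrite in direct form: Qd = 210 − P and Qs = 4P − 110.
Without the subsidy, 210 − P = 4P − 110 gives 5P = 320, so P* = 64 and Q* = 146.
With a per-unit subsidy paid to sellers, each receives P + 10.5 per unit sold, so supply becomes Qs = 4(P + 10.5) − 110.
New equilibrium: consumers pay 55.6, sellers receive 66.1, Q = 154.4. (Wedge: Pb − Ps = −10.5.)
Gain to consumers: 8.4; to sellers: 2.1. (They sum to 10.5.)

Consumers gain 8.4 per ton; sellers gain 2.1 per ton.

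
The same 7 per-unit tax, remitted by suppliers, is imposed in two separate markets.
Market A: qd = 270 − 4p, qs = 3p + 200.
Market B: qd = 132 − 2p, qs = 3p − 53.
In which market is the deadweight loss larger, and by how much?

Market A, by 12.6.

Market A: pre-tax p* = 10, q* = 230; post-tax q = 218; deadweight loss = 42.
Market B: pre-tax p* = 37, q* = 58; post-tax q = 49.6; deadweight loss = 29.4.
Difference: 42 vs 29.4 → market A is larger by 12.6.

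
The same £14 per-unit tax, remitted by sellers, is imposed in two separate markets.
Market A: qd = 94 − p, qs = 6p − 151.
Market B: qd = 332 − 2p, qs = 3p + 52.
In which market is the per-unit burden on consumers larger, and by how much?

Market A: pre-tax p* = £35, q* = 59; post-tax q = 47; per-unit burden on consumers = £12.
Market B: pre-tax p* = £56, q* = 220; post-tax q = 203.2; per-unit burden on consumers = £8.4.
Difference: £12 vs £8.4 → market A is larger by £3.6.

Market A, by £3.6.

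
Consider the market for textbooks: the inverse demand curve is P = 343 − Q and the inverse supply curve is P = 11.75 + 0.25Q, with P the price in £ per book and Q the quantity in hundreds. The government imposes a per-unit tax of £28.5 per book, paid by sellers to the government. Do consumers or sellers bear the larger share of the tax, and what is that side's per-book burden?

Inverting to Q(P) form: Qd = 343 − P; Qs = 4P − 47.
Without the tax, 343 − P = 4P − 47 gives 5P = 390, so P* = £78 and Q* = 265.
With the tax collected from sellers, supply shifts: Qs = 4(P − 28.5) − 47.
New equilibrium: consumers pay £100.8, sellers receive £72.3, Q = 242.2. (Wedge: Pb − Ps = 28.5.)
Per-book burden: consumers £22.8, sellers £5.7.
Consumers take the larger share because demand is less price-elastic here (demand slope 1 vs supply slope 4).
The less price-elastic side of the market bears the larger share of a per-unit tax.

Consumers bear the larger share: £22.8 per book.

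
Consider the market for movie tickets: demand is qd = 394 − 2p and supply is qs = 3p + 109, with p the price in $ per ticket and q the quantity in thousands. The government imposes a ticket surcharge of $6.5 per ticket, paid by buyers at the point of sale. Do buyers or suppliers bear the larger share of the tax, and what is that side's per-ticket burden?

Before the tax: set 394 − 2p = 3p + 109 → p* = $57, q* = 280.
With the tax collected from buyers, demand (in seller-price terms) shifts: qd = 394 − 2(p + 6.5).
New equilibrium: buyers pay $60.9, suppliers receive $54.4, q = 272.2. (Wedge: pb − ps = 6.5.)
Per-ticket burden: buyers $3.9, suppliers $2.6.
Buyers take the larger share because demand is less price-elastic here (demand slope 2 vs supply slope 3).

Buyers bear the larger share: $3.9 per ticket.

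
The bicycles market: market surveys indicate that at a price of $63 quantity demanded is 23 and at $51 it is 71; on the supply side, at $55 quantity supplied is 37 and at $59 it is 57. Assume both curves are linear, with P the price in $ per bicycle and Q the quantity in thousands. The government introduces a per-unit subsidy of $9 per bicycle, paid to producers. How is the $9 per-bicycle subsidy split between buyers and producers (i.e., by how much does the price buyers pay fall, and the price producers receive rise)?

Demand slope: (71 − 23)/(51 − 63) = -4, so Qd = 275 − 4P.
Supply slope: (57 − 37)/(59 − 55) = 5, so Qs = 5P − 238.
Before the subsidy: set 275 − 4P = 5P − 238 → P* = $57, Q* = 47.
With a per-unit subsidy paid to producers, each receives P + 9 per unit sold, so supply becomes Qs = 5(P + 9) − 238.
Solving gives Q = 67 with buyers paying $52 and producers receiving $61 (the $9 wedge).
Gain to buyers: $5; to producers: $4. (They sum to $9.)

Buyers gain $5 per bicycle; producers gain $4 per bicycle.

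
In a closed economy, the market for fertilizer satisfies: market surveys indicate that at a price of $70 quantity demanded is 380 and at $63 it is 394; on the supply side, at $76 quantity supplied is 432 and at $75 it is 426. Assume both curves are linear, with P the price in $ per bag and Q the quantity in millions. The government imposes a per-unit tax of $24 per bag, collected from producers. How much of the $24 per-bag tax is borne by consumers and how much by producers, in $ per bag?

Consumers bear $18 per bag; producers bear $6 per bag.

Demand slope: (394 − 380)/(63 − 70) = -2, so Qd = 520 − 2P.
Supply slope: (426 − 432)/(75 − 76) = 6, so Qs = 6P − 24.
Without the tax, 520 − 2P = 6P − 24 gives 8P = 544, so P* = $68 and Q* = 384.
With the tax collected from producers, supply shifts: Qs = 6(P − 24) − 24.
New equilibrium: consumers pay $86, producers receive $62, Q = 348. (Wedge: Pb − Ps = 24.)
Burden on consumers: $18; on producers: $6. (They sum to $24.)
The less price-elastic side of the market bears the larger share of a per-unit tax.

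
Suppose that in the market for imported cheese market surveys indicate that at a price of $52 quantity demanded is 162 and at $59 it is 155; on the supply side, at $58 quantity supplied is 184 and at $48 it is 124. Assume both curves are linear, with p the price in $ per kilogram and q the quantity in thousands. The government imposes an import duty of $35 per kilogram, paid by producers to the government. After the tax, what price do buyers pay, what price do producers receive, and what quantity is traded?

Buyers pay $84; producers receive $49; quantity = 130.

Demand slope: (155 − 162)/(59 − 52) = -1, so qd = 214 − p.
Supply slope: (124 − 184)/(48 − 58) = 6, so qs = 6p − 164.
Without the tax, 214 − p = 6p − 164 gives 7p = 378, so p* = $54 and q* = 160.
With the tax collected from producers, supply shifts: qs = 6(p − 35) − 164.
Solving gives q = 130 with buyers paying $84 and producers receiving $49 (the $35 wedge).
The less price-elastic side of the market bears the larger share of a per-unit tax.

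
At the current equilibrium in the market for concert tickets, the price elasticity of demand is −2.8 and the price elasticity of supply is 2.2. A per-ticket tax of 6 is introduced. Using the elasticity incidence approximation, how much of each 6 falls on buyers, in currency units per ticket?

Buyers bear ≈ 2.64 per ticket.

Incidence ratio: buyers' share ≈ εs / (εs + |εd|) = 2.2 / (2.2 + 2.8) = 0.44.
So buyers bear ≈ 0.44 × 6 = 2.64; sellers bear 3.36.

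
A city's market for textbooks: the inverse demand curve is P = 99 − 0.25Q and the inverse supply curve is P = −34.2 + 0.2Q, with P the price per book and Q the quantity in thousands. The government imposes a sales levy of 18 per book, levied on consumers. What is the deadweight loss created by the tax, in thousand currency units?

Deadweight loss = 360 thousand.

Inverting to Q(P) form: Qd = 396 − 4P; Qs = 5P + 171.
Before the tax: set 396 − 4P = 5P + 171 → P* = 25, Q* = 296.
With the tax collected from consumers, demand (in seller-price terms) shifts: Qd = 396 − 4(P + 18).
New equilibrium: consumers pay 35, sellers receive 17, Q = 256. (Wedge: Pb − Ps = 18.)
Quantity falls by |ΔQ| = |296 − 256| = 40.
DWL = ½ · t · |ΔQ| = ½ · 18 · 40 = 360.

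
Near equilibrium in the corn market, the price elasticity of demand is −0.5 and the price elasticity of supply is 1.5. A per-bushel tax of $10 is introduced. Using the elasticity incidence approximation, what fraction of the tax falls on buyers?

Incidence ratio: buyers' share ≈ εs / (εs + |εd|) = 1.5 / (1.5 + 0.5) = 0.75.
Supply is the more elastic side, so buyers bear the larger share.

Buyers' share ≈ 0.75.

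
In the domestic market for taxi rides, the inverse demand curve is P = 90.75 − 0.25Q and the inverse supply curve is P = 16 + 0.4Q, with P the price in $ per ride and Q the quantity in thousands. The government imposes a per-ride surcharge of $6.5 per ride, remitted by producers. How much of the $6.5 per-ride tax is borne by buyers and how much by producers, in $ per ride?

Buyers bear $2.5 per ride; producers bear $4 per ride.

Rewrite in direct form: Qd = 363 − 4P and Qs = 2.5P − 40.
Before the tax: set 363 − 4P = 2.5P − 40 → P* = $62, Q* = 115.
With the tax collected from producers, supply shifts: Qs = 2.5(P − 6.5) − 40.
New equilibrium: buyers pay $64.5, producers receive $58, Q = 105. (Wedge: Pb − Ps = 6.5.)
Burden on buyers: $2.5; on producers: $4. (They sum to $6.5.)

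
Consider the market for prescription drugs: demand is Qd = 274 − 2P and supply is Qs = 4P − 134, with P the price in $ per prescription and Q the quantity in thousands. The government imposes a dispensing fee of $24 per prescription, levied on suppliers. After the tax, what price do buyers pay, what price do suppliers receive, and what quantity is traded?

Without the tax, 274 − 2P = 4P − 134 gives 6P = 408, so P* = $68 and Q* = 138.
With the tax collected from suppliers, supply shifts: Qs = 4(P − 24) − 134.
New equilibrium: buyers pay $84, suppliers receive $60, Q = 106. (Wedge: Pb − Ps = 24.)

Buyers pay $84; suppliers receive $60; quantity = 106.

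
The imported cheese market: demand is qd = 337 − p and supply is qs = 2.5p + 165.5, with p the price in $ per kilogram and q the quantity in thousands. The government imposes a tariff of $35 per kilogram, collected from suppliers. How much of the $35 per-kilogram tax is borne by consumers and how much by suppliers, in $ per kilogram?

Before the tax: set 337 − p = 2.5p + 165.5 → p* = $49, q* = 288.
With the tax collected from suppliers, supply shifts: qs = 2.5(p − 35) + 165.5.
Solving gives q = 263 with consumers paying $74 and suppliers receiving $39 (the $35 wedge).
Burden on consumers: $25; on suppliers: $10. (They sum to $35.)
The less price-elastic side of the market bears the larger share of a per-unit tax.

Consumers bear $25 per kilogram; suppliers bear $10 per kilogram.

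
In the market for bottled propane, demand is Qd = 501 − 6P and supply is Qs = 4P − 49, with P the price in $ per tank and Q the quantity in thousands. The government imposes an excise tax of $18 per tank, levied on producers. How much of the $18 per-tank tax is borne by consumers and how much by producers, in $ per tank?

Before the tax: set 501 − 6P = 4P − 49 → P* = $55, Q* = 171.
With the tax collected from producers, supply shifts: Qs = 4(P − 18) − 49.
Solving gives Q = 127.8 with consumers paying $62.2 and producers receiving $44.2 (the $18 wedge).
Burden on consumers: $7.2; on producers: $10.8. (They sum to $18.)

Consumers bear $7.2 per tank; producers bear $10.8 per tank.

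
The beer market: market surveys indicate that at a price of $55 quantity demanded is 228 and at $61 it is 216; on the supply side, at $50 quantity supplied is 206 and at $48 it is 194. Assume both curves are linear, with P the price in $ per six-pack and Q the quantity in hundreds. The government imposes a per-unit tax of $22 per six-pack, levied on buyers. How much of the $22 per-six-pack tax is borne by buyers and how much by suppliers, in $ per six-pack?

Demand slope: (216 − 228)/(61 − 55) = -2, so Qd = 338 − 2P.
Supply slope: (194 − 206)/(48 − 50) = 6, so Qs = 6P − 94.
Before the tax: set 338 − 2P = 6P − 94 → P* = $54, Q* = 230.
With the tax collected from buyers, demand (in seller-price terms) shifts: Qd = 338 − 2(P + 22).
Solving gives Q = 197 with buyers paying $70.5 and suppliers receiving $48.5 (the $22 wedge).
Burden on buyers: $16.5; on suppliers: $5.5. (They sum to $22.)
The less price-elastic side of the market bears the larger share of a per-unit tax.

Buyers bear $16.5 per six-pack; suppliers bear $5.5 per six-pack.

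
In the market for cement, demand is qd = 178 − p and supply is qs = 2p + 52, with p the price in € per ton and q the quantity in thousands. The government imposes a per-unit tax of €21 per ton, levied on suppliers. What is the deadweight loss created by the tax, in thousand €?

Before the tax: set 178 − p = 2p + 52 → p* = €42, q* = 136.
With the tax collected from suppliers, supply shifts: qs = 2(p − 21) + 52.
Solving gives q = 122 with consumers paying €56 and suppliers receiving €35 (the €21 wedge).
Quantity falls by |ΔQ| = |136 − 122| = 14.
DWL = ½ · t · |ΔQ| = ½ · 21 · 14 = €147.

Deadweight loss = €147 thousand.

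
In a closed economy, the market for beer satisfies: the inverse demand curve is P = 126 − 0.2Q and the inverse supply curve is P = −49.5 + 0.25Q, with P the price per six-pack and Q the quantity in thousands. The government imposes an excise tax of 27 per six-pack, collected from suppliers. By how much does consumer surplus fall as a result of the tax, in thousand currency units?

Consumer surplus falls by 4320 thousand.

Rewrite in direct form: Qd = 630 − 5P and Qs = 4P + 198.
Without the tax, 630 − 5P = 4P + 198 gives 9P = 432, so P* = 48 and Q* = 390.
With the tax collected from suppliers, supply shifts: Qs = 4(P − 27) + 198.
New equilibrium: buyers pay 60, suppliers receive 33, Q = 330. (Wedge: Pb − Ps = 27.)
ΔCS is the trapezoid between Q = 330 and Q = 390 of height 12: ½ · (390 + 330) · 12 = 4320.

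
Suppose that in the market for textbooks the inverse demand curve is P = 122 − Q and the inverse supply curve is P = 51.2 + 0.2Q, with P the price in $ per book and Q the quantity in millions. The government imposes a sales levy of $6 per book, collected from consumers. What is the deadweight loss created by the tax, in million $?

Deadweight loss = $15 million.

Rewrite in direct form: Qd = 122 − P and Qs = 5P − 256.
Without the tax, 122 − P = 5P − 256 gives 6P = 378, so P* = $63 and Q* = 59.
With the tax collected from consumers, demand (in seller-price terms) shifts: Qd = 122 − (P + 6).
New equilibrium: consumers pay $68, sellers receive $62, Q = 54. (Wedge: Pb − Ps = 6.)
Quantity falls by |ΔQ| = |59 − 54| = 5.
DWL = ½ · t · |ΔQ| = ½ · 6 · 5 = $15.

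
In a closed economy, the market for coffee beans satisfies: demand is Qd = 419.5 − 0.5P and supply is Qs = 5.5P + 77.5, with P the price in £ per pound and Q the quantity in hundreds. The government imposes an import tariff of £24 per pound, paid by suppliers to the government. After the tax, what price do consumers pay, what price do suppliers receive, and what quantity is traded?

Without the tax, 419.5 − 0.5P = 5.5P + 77.5 gives 6P = 342, so P* = £57 and Q* = 391.
With the tax collected from suppliers, supply shifts: Qs = 5.5(P − 24) + 77.5.
New equilibrium: consumers pay £79, suppliers receive £55, Q = 380. (Wedge: Pb − Ps = 24.)

Consumers pay £79; suppliers receive £55; quantity = 380.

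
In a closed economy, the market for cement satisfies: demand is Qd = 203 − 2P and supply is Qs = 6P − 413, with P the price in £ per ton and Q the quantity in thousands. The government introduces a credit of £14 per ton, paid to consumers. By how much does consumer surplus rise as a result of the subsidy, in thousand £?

Consumer surplus rises by £624.75 thousand.

Without the subsidy, 203 − 2P = 6P − 413 gives 8P = 616, so P* = £77 and Q* = 49.
With a per-unit subsidy paid to consumers, each effectively pays P − 14, so demand becomes Qd = 203 − 2(P − 14).
Solving gives Q = 70 with consumers paying £66.5 and suppliers receiving £80.5 (the £14 wedge).
ΔCS is the trapezoid between Q = 70 and Q = 49 of height £10.5: ½ · (49 + 70) · 10.5 = £624.75.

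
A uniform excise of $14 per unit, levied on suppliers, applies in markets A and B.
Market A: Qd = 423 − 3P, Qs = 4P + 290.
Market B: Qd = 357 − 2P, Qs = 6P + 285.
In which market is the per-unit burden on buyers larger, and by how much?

Market A: pre-tax P* = $19, Q* = 366; post-tax Q = 342; per-unit burden on buyers = $8.
Market B: pre-tax P* = $9, Q* = 339; post-tax Q = 318; per-unit burden on buyers = $10.5.
Difference: $8 vs $10.5 → market B is larger by $2.5.

Market B, by $2.5.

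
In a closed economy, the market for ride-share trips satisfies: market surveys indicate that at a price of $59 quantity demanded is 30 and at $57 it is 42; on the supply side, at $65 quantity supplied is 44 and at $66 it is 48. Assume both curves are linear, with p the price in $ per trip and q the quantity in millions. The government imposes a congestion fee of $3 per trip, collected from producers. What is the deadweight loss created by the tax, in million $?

Deadweight loss = $10.8 million.

Demand slope: (42 − 30)/(57 − 59) = -6, so qd = 384 − 6p.
Supply slope: (48 − 44)/(66 − 65) = 4, so qs = 4p − 216.
Without the tax, 384 − 6p = 4p − 216 gives 10p = 600, so p* = $60 and q* = 24.
With the tax collected from producers, supply shifts: qs = 4(p − 3) − 216.
New equilibrium: buyers pay $61.2, producers receive $58.2, q = 16.8. (Wedge: pb − ps = 3.)
Quantity falls by |ΔQ| = |24 − 16.8| = 7.2.
DWL = ½ · t · |ΔQ| = ½ · 3 · 7.2 = $10.8.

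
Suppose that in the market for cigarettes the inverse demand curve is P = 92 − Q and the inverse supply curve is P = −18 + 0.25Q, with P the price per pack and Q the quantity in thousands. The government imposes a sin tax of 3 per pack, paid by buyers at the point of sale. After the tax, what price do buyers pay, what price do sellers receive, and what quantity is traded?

Buyers pay 6.4; sellers receive 3.4; quantity = 85.6.

Inverting to Q(P) form: Qd = 92 − P; Qs = 4P + 72.
Before the tax: set 92 − P = 4P + 72 → P* = 4, Q* = 88.
With the tax collected from buyers, demand (in seller-price terms) shifts: Qd = 92 − (P + 3).
New equilibrium: buyers pay 6.4, sellers receive 3.4, Q = 85.6. (Wedge: Pb − Ps = 3.)
The less price-elastic side of the market bears the larger share of a per-unit tax.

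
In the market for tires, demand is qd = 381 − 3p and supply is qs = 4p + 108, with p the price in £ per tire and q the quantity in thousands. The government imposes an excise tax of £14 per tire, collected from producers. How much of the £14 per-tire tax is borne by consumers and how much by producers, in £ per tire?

Consumers bear £8 per tire; producers bear £6 per tire.

Before the tax: set 381 − 3p = 4p + 108 → p* = £39, q* = 264.
With the tax collected from producers, supply shifts: qs = 4(p − 14) + 108.
Solving gives q = 240 with consumers paying £47 and producers receiving £33 (the £14 wedge).
Burden on consumers: £8; on producers: £6. (They sum to £14.)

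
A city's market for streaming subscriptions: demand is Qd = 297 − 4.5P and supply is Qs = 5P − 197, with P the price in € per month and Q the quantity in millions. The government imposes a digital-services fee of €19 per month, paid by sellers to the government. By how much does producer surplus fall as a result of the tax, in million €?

Producer surplus falls by €364.5 million.

Before the tax: set 297 − 4.5P = 5P − 197 → P* = €52, Q* = 63.
With the tax collected from sellers, supply shifts: Qs = 5(P − 19) − 197.
Solving gives Q = 18 with buyers paying €62 and sellers receiving €43 (the €19 wedge).
ΔPS is the trapezoid between Q = 18 and Q = 63 of height €9: ½ · (63 + 18) · 9 = €364.5.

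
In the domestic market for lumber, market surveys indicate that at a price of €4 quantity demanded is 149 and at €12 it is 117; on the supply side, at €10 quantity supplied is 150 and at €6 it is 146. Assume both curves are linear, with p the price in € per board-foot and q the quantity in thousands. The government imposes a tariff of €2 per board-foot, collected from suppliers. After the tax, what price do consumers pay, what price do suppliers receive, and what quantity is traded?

Demand slope: (117 − 149)/(12 − 4) = -4, so qd = 165 − 4p.
Supply slope: (146 − 150)/(6 − 10) = 1, so qs = p + 140.
Without the tax, 165 − 4p = p + 140 gives 5p = 25, so p* = €5 and q* = 145.
With the tax collected from suppliers, supply shifts: qs = (p − 2) + 140.
New equilibrium: consumers pay €5.4, suppliers receive €3.4, q = 143.4. (Wedge: pb − ps = 2.)

Consumers pay €5.4; suppliers receive €3.4; quantity = 143.4.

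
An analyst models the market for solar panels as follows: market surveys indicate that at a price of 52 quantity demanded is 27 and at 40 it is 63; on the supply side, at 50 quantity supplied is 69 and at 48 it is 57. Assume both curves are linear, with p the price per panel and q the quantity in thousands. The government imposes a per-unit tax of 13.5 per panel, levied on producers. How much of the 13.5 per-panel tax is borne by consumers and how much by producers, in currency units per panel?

Consumers bear 9 per panel; producers bear 4.5 per panel.

Demand slope: (63 − 27)/(40 − 52) = -3, so qd = 183 − 3p.
Supply slope: (57 − 69)/(48 − 50) = 6, so qs = 6p − 231.
Without the tax, 183 − 3p = 6p − 231 gives 9p = 414, so p* = 46 and q* = 45.
With the tax collected from producers, supply shifts: qs = 6(p − 13.5) − 231.
New equilibrium: consumers pay 55, producers receive 41.5, q = 18. (Wedge: pb − ps = 13.5.)
Burden on consumers: 9; on producers: 4.5. (They sum to 13.5.)
The less price-elastic side of the market bears the larger share of a per-unit tax.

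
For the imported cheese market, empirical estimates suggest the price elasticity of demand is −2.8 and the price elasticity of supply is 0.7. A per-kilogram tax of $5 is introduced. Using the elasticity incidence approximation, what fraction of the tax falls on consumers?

Incidence ratio: consumers' share ≈ εs / (εs + |εd|) = 0.7 / (0.7 + 2.8) = 0.2.
Supply is the less elastic side, so consumers bear the smaller share.

Consumers' share ≈ 0.2.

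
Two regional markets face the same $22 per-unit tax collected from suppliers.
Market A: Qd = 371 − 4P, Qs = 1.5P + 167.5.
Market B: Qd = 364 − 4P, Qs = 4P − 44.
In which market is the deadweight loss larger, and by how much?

Market B, by $220.

Market A: pre-tax P* = $37, Q* = 223; post-tax Q = 199; deadweight loss = $264.
Market B: pre-tax P* = $51, Q* = 160; post-tax Q = 116; deadweight loss = $484.
Difference: $264 vs $484 → market B is larger by $220.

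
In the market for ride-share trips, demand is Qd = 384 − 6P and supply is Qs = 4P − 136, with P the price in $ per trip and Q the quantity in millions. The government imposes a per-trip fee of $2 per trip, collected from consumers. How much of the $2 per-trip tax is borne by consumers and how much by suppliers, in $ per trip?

Without the tax, 384 − 6P = 4P − 136 gives 10P = 520, so P* = $52 and Q* = 72.
With the tax collected from consumers, demand (in seller-price terms) shifts: Qd = 384 − 6(P + 2).
New equilibrium: consumers pay $52.8, suppliers receive $50.8, Q = 67.2. (Wedge: Pb − Ps = 2.)
Burden on consumers: $0.8; on suppliers: $1.2. (They sum to $2.)
The less price-elastic side of the market bears the larger share of a per-unit tax.

Consumers bear $0.8 per trip; suppliers bear $1.2 per trip.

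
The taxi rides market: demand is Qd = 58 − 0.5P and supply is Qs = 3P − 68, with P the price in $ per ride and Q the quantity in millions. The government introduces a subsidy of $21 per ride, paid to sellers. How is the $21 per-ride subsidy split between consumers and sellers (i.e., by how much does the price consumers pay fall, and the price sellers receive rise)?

Consumers gain $18 per ride; sellers gain $3 per ride.

Without the subsidy, 58 − 0.5P = 3P − 68 gives 3.5P = 126, so P* = $36 and Q* = 40.
With a per-unit subsidy paid to sellers, each receives P + 21 per unit sold, so supply becomes Qs = 3(P + 21) − 68.
Solving gives Q = 49 with consumers paying $18 and sellers receiving $39 (the $21 wedge).
Gain to consumers: $18; to sellers: $3. (They sum to $21.)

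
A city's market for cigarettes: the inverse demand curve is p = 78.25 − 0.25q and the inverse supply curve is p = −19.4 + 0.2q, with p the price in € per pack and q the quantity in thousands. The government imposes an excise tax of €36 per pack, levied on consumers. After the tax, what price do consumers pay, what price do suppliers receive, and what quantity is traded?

Consumers pay €44; suppliers receive €8; quantity = 137.

Inverting to q(p) form: qd = 313 − 4p; qs = 5p + 97.
Without the tax, 313 − 4p = 5p + 97 gives 9p = 216, so p* = €24 and q* = 217.
With the tax collected from consumers, demand (in seller-price terms) shifts: qd = 313 − 4(p + 36).
New equilibrium: consumers pay €44, suppliers receive €8, q = 137. (Wedge: pb − ps = 36.)
The less price-elastic side of the market bears the larger share of a per-unit tax.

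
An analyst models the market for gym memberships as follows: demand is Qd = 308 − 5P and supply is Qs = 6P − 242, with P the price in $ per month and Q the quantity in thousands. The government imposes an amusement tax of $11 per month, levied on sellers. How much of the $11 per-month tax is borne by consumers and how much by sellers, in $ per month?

Before the tax: set 308 − 5P = 6P − 242 → P* = $50, Q* = 58.
With the tax collected from sellers, supply shifts: Qs = 6(P − 11) − 242.
Solving gives Q = 28 with consumers paying $56 and sellers receiving $45 (the $11 wedge).
Burden on consumers: $6; on sellers: $5. (They sum to $11.)
The less price-elastic side of the market bears the larger share of a per-unit tax.

Consumers bear $6 per month; sellers bear $5 per month.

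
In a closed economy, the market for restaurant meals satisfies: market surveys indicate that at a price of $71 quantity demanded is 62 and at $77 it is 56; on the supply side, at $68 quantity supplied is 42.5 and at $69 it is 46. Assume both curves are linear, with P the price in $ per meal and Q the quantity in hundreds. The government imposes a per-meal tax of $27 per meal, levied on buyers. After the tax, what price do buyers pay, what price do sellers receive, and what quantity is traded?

Buyers pay $94; sellers receive $67; quantity = 39.

Demand slope: (56 − 62)/(77 − 71) = -1, so Qd = 133 − P.
Supply slope: (46 − 42.5)/(69 − 68) = 3.5, so Qs = 3.5P − 195.5.
Without the tax, 133 − P = 3.5P − 195.5 gives 4.5P = 328.5, so P* = $73 and Q* = 60.
With the tax collected from buyers, demand (in seller-price terms) shifts: Qd = 133 − (P + 27).
New equilibrium: buyers pay $94, sellers receive $67, Q = 39. (Wedge: Pb − Ps = 27.)
The less price-elastic side of the market bears the larger share of a per-unit tax.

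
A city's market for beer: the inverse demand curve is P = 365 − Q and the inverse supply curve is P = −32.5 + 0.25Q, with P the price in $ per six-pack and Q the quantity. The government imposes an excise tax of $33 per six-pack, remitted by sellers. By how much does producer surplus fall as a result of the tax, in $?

Rewrite in direct form: Qd = 365 − P and Qs = 4P + 130.
Before the tax: set 365 − P = 4P + 130 → P* = $47, Q* = 318.
With the tax collected from sellers, supply shifts: Qs = 4(P − 33) + 130.
New equilibrium: buyers pay $73.4, sellers receive $40.4, Q = 291.6. (Wedge: Pb − Ps = 33.)
ΔPS is the trapezoid between Q = 291.6 and Q = 318 of height $6.6: ½ · (318 + 291.6) · 6.6 = $2011.68.

Producer surplus falls by $2011.68.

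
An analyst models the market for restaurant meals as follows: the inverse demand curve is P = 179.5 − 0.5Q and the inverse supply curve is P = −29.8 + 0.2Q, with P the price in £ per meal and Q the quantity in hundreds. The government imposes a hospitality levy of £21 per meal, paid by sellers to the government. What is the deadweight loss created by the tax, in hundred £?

Inverting to Q(P) form: Qd = 359 − 2P; Qs = 5P + 149.
Without the tax, 359 − 2P = 5P + 149 gives 7P = 210, so P* = £30 and Q* = 299.
With the tax collected from sellers, supply shifts: Qs = 5(P − 21) + 149.
New equilibrium: buyers pay £45, sellers receive £24, Q = 269. (Wedge: Pb − Ps = 21.)
Quantity falls by |ΔQ| = |299 − 269| = 30.
DWL = ½ · t · |ΔQ| = ½ · 21 · 30 = £315.

Deadweight loss = £315 hundred.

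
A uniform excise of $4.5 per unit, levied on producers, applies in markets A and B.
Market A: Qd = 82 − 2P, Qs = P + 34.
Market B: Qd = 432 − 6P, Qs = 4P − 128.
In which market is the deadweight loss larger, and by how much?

Market A: pre-tax P* = $16, Q* = 50; post-tax Q = 47; deadweight loss = $6.75.
Market B: pre-tax P* = $56, Q* = 96; post-tax Q = 85.2; deadweight loss = $24.3.
Difference: $6.75 vs $24.3 → market B is larger by $17.55.

Market B, by $17.55.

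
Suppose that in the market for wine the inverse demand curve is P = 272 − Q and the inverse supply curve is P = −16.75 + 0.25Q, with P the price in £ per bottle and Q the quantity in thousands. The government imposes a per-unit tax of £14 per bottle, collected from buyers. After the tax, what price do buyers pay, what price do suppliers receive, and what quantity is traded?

Buyers pay £52.2; suppliers receive £38.2; quantity = 219.8.

Inverting to Q(P) form: Qd = 272 − P; Qs = 4P + 67.
Before the tax: set 272 − P = 4P + 67 → P* = £41, Q* = 231.
With the tax collected from buyers, demand (in seller-price terms) shifts: Qd = 272 − (P + 14).
New equilibrium: buyers pay £52.2, suppliers receive £38.2, Q = 219.8. (Wedge: Pb − Ps = 14.)
The less price-elastic side of the market bears the larger share of a per-unit tax.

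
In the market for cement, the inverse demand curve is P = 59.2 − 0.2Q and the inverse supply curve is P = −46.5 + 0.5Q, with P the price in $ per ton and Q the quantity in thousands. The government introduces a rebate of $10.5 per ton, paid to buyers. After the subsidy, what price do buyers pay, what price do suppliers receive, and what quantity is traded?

Buyers pay $26; suppliers receive $36.5; quantity = 166.

Inverting to Q(P) form: Qd = 296 − 5P; Qs = 2P + 93.
Without the subsidy, 296 − 5P = 2P + 93 gives 7P = 203, so P* = $29 and Q* = 151.
With a per-unit subsidy paid to buyers, each effectively pays P − 10.5, so demand becomes Qd = 296 − 5(P − 10.5).
Solving gives Q = 166 with buyers paying $26 and suppliers receiving $36.5 (the $10.5 wedge).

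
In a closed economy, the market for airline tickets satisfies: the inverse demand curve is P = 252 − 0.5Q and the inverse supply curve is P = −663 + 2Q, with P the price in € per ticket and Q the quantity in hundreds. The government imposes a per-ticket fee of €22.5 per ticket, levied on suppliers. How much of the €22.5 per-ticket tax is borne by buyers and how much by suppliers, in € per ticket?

Buyers bear €4.5 per ticket; suppliers bear €18 per ticket.

Rewrite in direct form: Qd = 504 − 2P and Qs = 0.5P + 331.5.
Before the tax: set 504 − 2P = 0.5P + 331.5 → P* = €69, Q* = 366.
With the tax collected from suppliers, supply shifts: Qs = 0.5(P − 22.5) + 331.5.
New equilibrium: buyers pay €73.5, suppliers receive €51, Q = 357. (Wedge: Pb − Ps = 22.5.)
Burden on buyers: €4.5; on suppliers: €18. (They sum to €22.5.)
The less price-elastic side of the market bears the larger share of a per-unit tax.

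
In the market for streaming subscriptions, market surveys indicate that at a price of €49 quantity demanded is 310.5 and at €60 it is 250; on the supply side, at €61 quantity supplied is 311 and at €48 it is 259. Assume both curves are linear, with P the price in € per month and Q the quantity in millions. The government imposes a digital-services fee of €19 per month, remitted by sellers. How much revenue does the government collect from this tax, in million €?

Demand slope: (250 − 310.5)/(60 − 49) = -5.5, so Qd = 580 − 5.5P.
Supply slope: (259 − 311)/(48 − 61) = 4, so Qs = 4P + 67.
Without the tax, 580 − 5.5P = 4P + 67 gives 9.5P = 513, so P* = €54 and Q* = 283.
With the tax collected from sellers, supply shifts: Qs = 4(P − 19) + 67.
New equilibrium: buyers pay €62, sellers receive €43, Q = 239. (Wedge: Pb − Ps = 19.)
Revenue = t · Q = 19 · 239 = €4541.

Tax revenue = €4541 million.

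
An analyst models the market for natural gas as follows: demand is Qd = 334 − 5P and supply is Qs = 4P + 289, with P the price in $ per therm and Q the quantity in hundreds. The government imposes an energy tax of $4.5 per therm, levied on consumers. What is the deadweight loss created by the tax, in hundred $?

Deadweight loss = $22.5 hundred.

Before the tax: set 334 − 5P = 4P + 289 → P* = $5, Q* = 309.
With the tax collected from consumers, demand (in seller-price terms) shifts: Qd = 334 − 5(P + 4.5).
Solving gives Q = 299 with consumers paying $7 and producers receiving $2.5 (the $4.5 wedge).
Quantity falls by |ΔQ| = |309 − 299| = 10.
DWL = ½ · t · |ΔQ| = ½ · 4.5 · 10 = $22.5.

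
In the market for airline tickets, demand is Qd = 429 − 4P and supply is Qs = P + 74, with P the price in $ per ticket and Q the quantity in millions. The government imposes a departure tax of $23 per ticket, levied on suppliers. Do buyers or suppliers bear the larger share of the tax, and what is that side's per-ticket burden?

Without the tax, 429 − 4P = P + 74 gives 5P = 355, so P* = $71 and Q* = 145.
With the tax collected from suppliers, supply shifts: Qs = (P − 23) + 74.
New equilibrium: buyers pay $75.6, suppliers receive $52.6, Q = 126.6. (Wedge: Pb − Ps = 23.)
Per-ticket burden: buyers $4.6, suppliers $18.4.
Suppliers take the larger share because supply is less price-elastic here (demand slope 4 vs supply slope 1).
The less price-elastic side of the market bears the larger share of a per-unit tax.

Suppliers bear the larger share: $18.4 per ticket.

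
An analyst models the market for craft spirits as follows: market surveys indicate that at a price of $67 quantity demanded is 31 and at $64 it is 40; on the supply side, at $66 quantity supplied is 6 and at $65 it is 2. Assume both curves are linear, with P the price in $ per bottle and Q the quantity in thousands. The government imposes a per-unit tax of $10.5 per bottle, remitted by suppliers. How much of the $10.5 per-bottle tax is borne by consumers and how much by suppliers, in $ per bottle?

Consumers bear $6 per bottle; suppliers bear $4.5 per bottle.

Demand slope: (40 − 31)/(64 − 67) = -3, so Qd = 232 − 3P.
Supply slope: (2 − 6)/(65 − 66) = 4, so Qs = 4P − 258.
Without the tax, 232 − 3P = 4P − 258 gives 7P = 490, so P* = $70 and Q* = 22.
With the tax collected from suppliers, supply shifts: Qs = 4(P − 10.5) − 258.
Solving gives Q = 4 with consumers paying $76 and suppliers receiving $65.5 (the $10.5 wedge).
Burden on consumers: $6; on suppliers: $4.5. (They sum to $10.5.)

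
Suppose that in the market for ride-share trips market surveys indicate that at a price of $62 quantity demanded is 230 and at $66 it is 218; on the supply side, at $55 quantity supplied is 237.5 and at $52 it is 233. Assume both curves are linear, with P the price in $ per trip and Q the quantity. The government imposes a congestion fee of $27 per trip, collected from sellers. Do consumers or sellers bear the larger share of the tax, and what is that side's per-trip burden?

Sellers bear the larger share: $18 per trip.

Demand slope: (218 − 230)/(66 − 62) = -3, so Qd = 416 − 3P.
Supply slope: (233 − 237.5)/(52 − 55) = 1.5, so Qs = 1.5P + 155.
Before the tax: set 416 − 3P = 1.5P + 155 → P* = $58, Q* = 242.
With the tax collected from sellers, supply shifts: Qs = 1.5(P − 27) + 155.
Solving gives Q = 215 with consumers paying $67 and sellers receiving $40 (the $27 wedge).
Per-trip burden: consumers $9, sellers $18.
Sellers take the larger share because supply is less price-elastic here (demand slope 3 vs supply slope 1.5).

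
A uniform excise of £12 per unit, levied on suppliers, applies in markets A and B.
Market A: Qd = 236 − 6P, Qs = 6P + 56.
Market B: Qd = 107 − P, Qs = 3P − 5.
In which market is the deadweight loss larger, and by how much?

Market A, by £162.

Market A: pre-tax P* = £15, Q* = 146; post-tax Q = 110; deadweight loss = £216.
Market B: pre-tax P* = £28, Q* = 79; post-tax Q = 70; deadweight loss = £54.
Difference: £216 vs £54 → market A is larger by £162.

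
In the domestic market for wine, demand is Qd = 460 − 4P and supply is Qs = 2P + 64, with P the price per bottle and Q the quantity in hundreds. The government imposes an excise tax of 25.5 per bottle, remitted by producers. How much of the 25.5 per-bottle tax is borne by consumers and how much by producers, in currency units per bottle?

Before the tax: set 460 − 4P = 2P + 64 → P* = 66, Q* = 196.
With the tax collected from producers, supply shifts: Qs = 2(P − 25.5) + 64.
New equilibrium: consumers pay 74.5, producers receive 49, Q = 162. (Wedge: Pb − Ps = 25.5.)
Burden on consumers: 8.5; on producers: 17. (They sum to 25.5.)

Consumers bear 8.5 per bottle; producers bear 17 per bottle.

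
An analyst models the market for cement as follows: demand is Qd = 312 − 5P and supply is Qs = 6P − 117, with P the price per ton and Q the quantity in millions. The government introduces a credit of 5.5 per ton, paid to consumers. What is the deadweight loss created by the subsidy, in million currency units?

Deadweight loss = 41.25 million.

Without the subsidy, 312 − 5P = 6P − 117 gives 11P = 429, so P* = 39 and Q* = 117.
With a per-unit subsidy paid to consumers, each effectively pays P − 5.5, so demand becomes Qd = 312 − 5(P − 5.5).
New equilibrium: consumers pay 36, sellers receive 41.5, Q = 132. (Wedge: Pb − Ps = −5.5.)
Quantity rises by |ΔQ| = |117 − 132| = 15.
DWL = ½ · t · |ΔQ| = ½ · 5.5 · 15 = 41.25.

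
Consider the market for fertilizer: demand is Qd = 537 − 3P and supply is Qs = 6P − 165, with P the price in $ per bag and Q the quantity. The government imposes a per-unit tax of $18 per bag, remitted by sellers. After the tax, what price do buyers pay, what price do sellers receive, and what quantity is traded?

Buyers pay $90; sellers receive $72; quantity = 267.

Before the tax: set 537 − 3P = 6P − 165 → P* = $78, Q* = 303.
With the tax collected from sellers, supply shifts: Qs = 6(P − 18) − 165.
Solving gives Q = 267 with buyers paying $90 and sellers receiving $72 (the $18 wedge).
The less price-elastic side of the market bears the larger share of a per-unit tax.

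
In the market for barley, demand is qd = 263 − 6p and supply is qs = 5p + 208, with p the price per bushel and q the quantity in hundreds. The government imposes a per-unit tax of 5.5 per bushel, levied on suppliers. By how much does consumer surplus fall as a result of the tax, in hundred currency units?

Consumer surplus falls by 563.75 hundred.

Before the tax: set 263 − 6p = 5p + 208 → p* = 5, q* = 233.
With the tax collected from suppliers, supply shifts: qs = 5(p − 5.5) + 208.
Solving gives q = 218 with consumers paying 7.5 and suppliers receiving 2 (the 5.5 wedge).
ΔCS is the trapezoid between Q = 218 and Q = 233 of height 2.5: ½ · (233 + 218) · 2.5 = 563.75.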